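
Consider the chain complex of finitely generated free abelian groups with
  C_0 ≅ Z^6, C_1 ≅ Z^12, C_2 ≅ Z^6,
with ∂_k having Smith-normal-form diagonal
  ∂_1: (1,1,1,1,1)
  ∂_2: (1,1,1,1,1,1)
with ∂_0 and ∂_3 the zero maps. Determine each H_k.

H_0 = Z,  H_1 = Z,  H_2 = 0.

H_0: b_0 = 6 − 0 − 5 = 1; torsion from ∂_1 factors > 1: none. So H_0 = Z.
H_1: b_1 = 12 − 5 − 6 = 1; torsion from ∂_2 factors > 1: none. So H_1 = Z.
H_2: b_2 = 6 − 6 − 0 = 0; torsion from ∂_3 factors > 1: none. So H_2 = 0.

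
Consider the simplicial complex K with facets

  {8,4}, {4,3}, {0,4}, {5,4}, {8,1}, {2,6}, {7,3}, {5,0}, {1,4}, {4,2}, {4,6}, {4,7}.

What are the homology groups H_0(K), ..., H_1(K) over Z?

H_0 = Z,  H_1 = Z^4.

K has 9 vertices, 12 edges.
rank ∂_0 = 0, rank ∂_1 = 8 ⇒ b_0 = 9 − 0 − 8 = 1; all invariant factors of ∂_1 are 1 so no torsion. So H_0 ≅ Z.
rank ∂_1 = 8, rank ∂_2 = 0 ⇒ b_1 = 12 − 8 − 0 = 4. So H_1 ≅ Z^4.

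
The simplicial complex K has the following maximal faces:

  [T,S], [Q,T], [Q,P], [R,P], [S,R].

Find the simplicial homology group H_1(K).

H_1 ≅ Z.

Fix the vertex order P < Q < R < S < T and write every simplex with vertices in increasing order. Then dim K = 1 and the simplices of K are:

  0-simplices (5): P, Q, R, S, T
  1-simplices (5): PQ, PR, QT, RS, ST

Hence C_0 ≅ Z^5, C_1 ≅ Z^5.

Boundary ∂_1: C_1 → C_0 sends each edge [p,q] (with p < q) to q − p. For instance
  ∂PR = R − P.
As a 5×5 matrix over Z this has rank 4, with invariant factors (1,1,1,1).

Now H_k = ker ∂_k / im ∂_{k+1}, so:

  H_1: rank ker ∂_1 − rank ∂_2 = (5 − 4) − 0 = 1, and there is no ∂_2, so H_1 ≅ Z.

(K is a triangulation of the circle S^1.)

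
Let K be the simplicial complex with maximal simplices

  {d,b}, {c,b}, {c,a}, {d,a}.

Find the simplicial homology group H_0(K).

H_0 ≅ Z.

We work with the vertex ordering a < b < c < d. The simplices of K, each written with vertices in increasing order, are:

  0-simplices (4): a, b, c, d
  1-simplices (4): ac, ad, bc, bd

so the chain groups are C_0 ≅ Z^4, C_1 ≅ Z^4.

∂_1: C_1 → C_0 sends each edge [p,q] (with p < q) to q − p.
The resulting 4×4 matrix has rank 3, and its Smith normal form has invariant factors (1,1,1).

Now H_k = ker ∂_k / im ∂_{k+1}, so:

  H_0: rank C_0 − rank ∂_1 = 4 − 3 = 1, and the invariant factors of ∂_1 are all 1, so H_0 = Z.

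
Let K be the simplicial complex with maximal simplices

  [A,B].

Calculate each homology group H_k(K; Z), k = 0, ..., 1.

H_0 ≅ Z,  H_1 = 0.

Take the total order A < B on the vertex set. Then K (dimension 1) consists of the simplices:

  0-simplices (2): A, B
  1-simplices (1): AB

so the chain groups are C_0 ≅ Z^2, C_1 ≅ Z^1.

∂_1: C_1 → C_0 sends each edge [p,q] (with p < q) to q − p.
As a 2×1 matrix over Z this has rank 1, with invariant factors (1).

Reading off H_k = ker ∂_k / im ∂_{k+1}:

  H_0: rank C_0 − rank ∂_1 = 2 − 1 = 1, and the invariant factors of ∂_1 are all 1, so H_0 ≅ Z.
  H_1: rank ker ∂_1 − rank ∂_2 = (1 − 1) − 0 = 0, and there is no ∂_2, so H_1 ≅ 0.

(K is a triangulation of the 1-simplex.)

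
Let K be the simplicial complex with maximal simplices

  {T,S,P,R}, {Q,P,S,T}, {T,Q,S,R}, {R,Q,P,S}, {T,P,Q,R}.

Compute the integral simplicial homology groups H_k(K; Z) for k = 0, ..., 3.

K has 5 vertices, 10 edges, 10 triangles, 5 3-simplices.
rank ∂_0 = 0, rank ∂_1 = 4 ⇒ b_0 = 5 − 0 − 4 = 1; all invariant factors of ∂_1 are 1 so no torsion. So H_0 = Z.
rank ∂_1 = 4, rank ∂_2 = 6 ⇒ b_1 = 10 − 4 − 6 = 0; all invariant factors of ∂_2 are 1 so no torsion. So H_1 = 0.
rank ∂_2 = 6, rank ∂_3 = 4 ⇒ b_2 = 10 − 6 − 4 = 0; all invariant factors of ∂_3 are 1 so no torsion. So H_2 = 0.
rank ∂_3 = 4, rank ∂_4 = 0 ⇒ b_3 = 5 − 4 − 0 = 1. So H_3 = Z.

H_0 ≅ Z,  H_1 = 0,  H_2 = 0,  H_3 ≅ Z.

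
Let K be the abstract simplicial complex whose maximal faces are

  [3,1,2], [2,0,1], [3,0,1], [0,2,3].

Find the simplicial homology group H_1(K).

H_1 ≅ 0.

K has 4 vertices, 6 edges, 4 triangles.
rank ∂_1 = 3, rank ∂_2 = 3 ⇒ b_1 = 6 − 3 − 3 = 0; all invariant factors of ∂_2 are 1 so no torsion. So H_1 ≅ 0.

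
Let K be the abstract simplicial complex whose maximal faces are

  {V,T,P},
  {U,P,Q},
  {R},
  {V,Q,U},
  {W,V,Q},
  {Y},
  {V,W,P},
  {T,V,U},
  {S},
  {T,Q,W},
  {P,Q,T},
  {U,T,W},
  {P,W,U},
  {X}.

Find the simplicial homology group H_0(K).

H_0 = Z^5.

We work with the vertex ordering P < Q < R < S < T < U < V < W < X < Y. The simplices of K, each written with vertices in increasing order, are:

  0-simplices (10): P, Q, R, S, T, U, V, W, X, Y
  1-simplices (15): PQ, PT, PU, PV, PW, QT, QU, QV, QW, TU, TV, TW, UV, UW, VW
  2-simplices (10): PQT, PQU, PTV, PUW, PVW, QTW, QUV, QVW, TUV, TUW

giving chain groups C_0 ≅ Z^10, C_1 ≅ Z^15, C_2 ≅ Z^10.

The boundary map ∂_1: C_1 → C_0 maps an edge to its endpoints' difference, ∂[p,q] = q − p.
As a 10×15 matrix over Z this has rank 5, with invariant factors (1,1,1,1,1).

∂_2: C_2 → C_1 maps a triangle to the signed sum of its edges. For instance
  ∂PUW = UW − PW + PU,
  ∂QVW = VW − QW + QV.
The resulting 15×10 matrix has rank 10, and its Smith normal form has invariant factors (1,1,1,1,1,1,1,1,1,2).

Now H_k = ker ∂_k / im ∂_{k+1}, so:

  H_0: rank C_0 − rank ∂_1 = 10 − 5 = 5, and the invariant factors of ∂_1 are all 1, so H_0 = Z^5.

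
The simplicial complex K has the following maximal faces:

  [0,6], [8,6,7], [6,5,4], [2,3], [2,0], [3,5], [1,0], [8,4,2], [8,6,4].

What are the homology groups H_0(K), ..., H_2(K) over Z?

H_0 = Z,  H_1 = Z^2,  H_2 = 0.

Order the vertices as 0 < 1 < 2 < 3 < 4 < 5 < 6 < 7 < 8. Listing each simplex with vertices in this order, K has dimension 2 with simplices:

  0-simplices (9): [0], [1], [2], [3], [4], [5], [6], [7], [8]
  1-simplices (14): [0,1], [0,2], [0,6], [2,3], [2,4], [2,8], [3,5], [4,5], [4,6], [4,8], [5,6], [6,7], [6,8], [7,8]
  2-simplices (4): [2,4,8], [4,5,6], [4,6,8], [6,7,8]

so the chain groups are C_0 ≅ Z^9, C_1 ≅ Z^14, C_2 ≅ Z^4.

∂_1: C_1 → C_0 sends each edge [p,q] (with p < q) to q − p. For instance
  ∂[2,3] = [3] − [2].
This gives a 9×14 integer matrix of rank 8; reducing to Smith normal form yields diagonal entries (1,1,1,1,1,1,1,1).

Boundary ∂_2: C_2 → C_1 sends each 2-simplex [p,q,r] to [q,r] − [p,r] + [p,q]. For instance
  ∂[4,5,6] = [5,6] − [4,6] + [4,5],
  ∂[6,7,8] = [7,8] − [6,8] + [6,7].
This gives a 14×4 integer matrix of rank 4; reducing to Smith normal form yields diagonal entries (1,1,1,1).

Reading off H_k = ker ∂_k / im ∂_{k+1}:

  H_0: rank C_0 − rank ∂_1 = 9 − 8 = 1, and the invariant factors of ∂_1 are all 1, so H_0 ≅ Z.
  H_1: rank ker ∂_1 − rank ∂_2 = (14 − 8) − 4 = 2, and the invariant factors of ∂_2 are all 1, so H_1 ≅ Z^2.
  H_2: rank ker ∂_2 − rank ∂_3 = (4 − 4) − 0 = 0, and there is no ∂_3, so H_2 ≅ 0.

As a check, the Euler characteristic is 9 − 14 + 4 = -1, which agrees with 1 − 2 + 0 = -1.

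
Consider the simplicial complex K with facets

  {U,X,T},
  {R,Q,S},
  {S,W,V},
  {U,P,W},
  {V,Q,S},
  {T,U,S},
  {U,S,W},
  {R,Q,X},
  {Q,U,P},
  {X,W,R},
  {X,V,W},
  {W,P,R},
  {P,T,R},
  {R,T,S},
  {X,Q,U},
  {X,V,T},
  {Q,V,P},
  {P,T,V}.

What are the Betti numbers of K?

Order the vertices as P < Q < R < S < T < U < V < W < X. Listing each simplex with vertices in this order, K has dimension 2 with simplices:

  0-simplices (9): P, Q, R, S, T, U, V, W, X
  1-simplices (27): PQ, PR, PT, PU, PV, PW, QR, QS, QU, QV, QX, RS, RT, RW, RX, ST, SU, SV, SW, TU, TV, TX, UW, UX, VW, VX, WX
  2-simplices (18): PQU, PQV, PRT, PRW, PTV, PUW, QRS, QRX, QSV, QUX, RST, RWX, STU, SUW, SVW, TUX, TVX, VWX

Hence C_0 ≅ Z^9, C_1 ≅ Z^27, C_2 ≅ Z^18.

∂_1: C_1 → C_0 maps an edge to its endpoints' difference, ∂[p,q] = q − p. For instance
  ∂QS = S − Q.
As a 9×27 matrix over Z this has rank 8, with invariant factors (1,1,1,1,1,1,1,1).

∂_2: C_2 → C_1 sends each 2-simplex [p,q,r] to [q,r] − [p,r] + [p,q]. For instance
  ∂SVW = VW − SW + SV,
  ∂PQV = QV − PV + PQ.
The resulting 27×18 matrix has rank 17, and its Smith normal form has invariant factors (1,1,1,1,1,1,1,1,1,1,1,1,1,1,1,1,1).

Reading off H_k = ker ∂_k / im ∂_{k+1}:

  H_0: rank C_0 − rank ∂_1 = 9 − 8 = 1, and the invariant factors of ∂_1 are all 1, so H_0 ≅ Z.
  H_1: rank ker ∂_1 − rank ∂_2 = (27 − 8) − 17 = 2, and the invariant factors of ∂_2 are all 1, so H_1 ≅ Z^2.
  H_2: rank ker ∂_2 − rank ∂_3 = (18 − 17) − 0 = 1, and there is no ∂_3, so H_2 ≅ Z.

Hence the Betti numbers are b_0 = 1, b_1 = 2, b_2 = 1.

b_0 = 1, b_1 = 2, b_2 = 1.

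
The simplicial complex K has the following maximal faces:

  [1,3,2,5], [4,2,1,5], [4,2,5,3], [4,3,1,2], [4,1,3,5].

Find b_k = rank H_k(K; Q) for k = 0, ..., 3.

b_0 = 1, b_1 = 0, b_2 = 0, b_3 = 1.

K has 5 vertices, 10 edges, 10 triangles, 5 3-simplices.
rank ∂_0 = 0, rank ∂_1 = 4 ⇒ b_0 = 5 − 0 − 4 = 1; all invariant factors of ∂_1 are 1 so no torsion. So H_0 ≅ Z.
rank ∂_1 = 4, rank ∂_2 = 6 ⇒ b_1 = 10 − 4 − 6 = 0; all invariant factors of ∂_2 are 1 so no torsion. So H_1 ≅ 0.
rank ∂_2 = 6, rank ∂_3 = 4 ⇒ b_2 = 10 − 6 − 4 = 0; all invariant factors of ∂_3 are 1 so no torsion. So H_2 ≅ 0.
rank ∂_3 = 4, rank ∂_4 = 0 ⇒ b_3 = 5 − 4 − 0 = 1. So H_3 ≅ Z.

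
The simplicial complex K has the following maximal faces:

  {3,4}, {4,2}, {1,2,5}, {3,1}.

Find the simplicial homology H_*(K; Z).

H_0 = Z,  H_1 = Z,  H_2 = 0.

Order the vertices as 1 < 2 < 3 < 4 < 5. Listing each simplex with vertices in this order, K has dimension 2 with simplices:

  0-simplices (5): [1], [2], [3], [4], [5]
  1-simplices (6): [1,2], [1,3], [1,5], [2,4], [2,5], [3,4]
  2-simplices (1): [1,2,5]

giving chain groups C_0 ≅ Z^5, C_1 ≅ Z^6, C_2 ≅ Z^1.

The boundary map ∂_1: C_1 → C_0 maps an edge to its endpoints' difference, ∂[p,q] = q − p. For instance
  ∂[2,5] = [5] − [2].
The resulting 5×6 matrix has rank 4, and its Smith normal form has invariant factors (1,1,1,1).

The boundary map ∂_2: C_2 → C_1 sends each 2-simplex [p,q,r] to [q,r] − [p,r] + [p,q]. For instance
  ∂[1,2,5] = [2,5] − [1,5] + [1,2].
The resulting 6×1 matrix has rank 1, and its Smith normal form has invariant factors (1).

From H_k ≅ ker(∂_k) / im(∂_{k+1}) we obtain:

  H_0: rank C_0 − rank ∂_1 = 5 − 4 = 1, and the invariant factors of ∂_1 are all 1, so H_0 = Z.
  H_1: rank ker ∂_1 − rank ∂_2 = (6 − 4) − 1 = 1, and the invariant factors of ∂_2 are all 1, so H_1 = Z.
  H_2: rank ker ∂_2 − rank ∂_3 = (1 − 1) − 0 = 0, and there is no ∂_3, so H_2 = 0.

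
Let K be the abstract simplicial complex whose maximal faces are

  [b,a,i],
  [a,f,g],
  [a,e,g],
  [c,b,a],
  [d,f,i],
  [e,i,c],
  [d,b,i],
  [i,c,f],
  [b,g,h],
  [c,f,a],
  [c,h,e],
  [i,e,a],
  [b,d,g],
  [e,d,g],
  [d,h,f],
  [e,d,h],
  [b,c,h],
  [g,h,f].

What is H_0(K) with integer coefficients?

H_0 = Z.

Order the vertices as a < b < c < d < e < f < g < h < i. Listing each simplex with vertices in this order, K has dimension 2 with simplices:

  0-simplices (9): a, b, c, d, e, f, g, h, i
  1-simplices (27): ab, ac, ae, af, ag, ai, bc, bd, bg, bh, bi, ce, cf, ch, ci, de, df, dg, dh, di, eg, eh, ei, fg, fh, fi, gh
  2-simplices (18): abc, abi, acf, aeg, aei, afg, bch, bdg, bdi, bgh, ceh, cei, cfi, deg, deh, dfh, dfi, fgh

giving chain groups C_0 ≅ Z^9, C_1 ≅ Z^27, C_2 ≅ Z^18.

The boundary map ∂_1: C_1 → C_0 sends each edge [p,q] (with p < q) to q − p.
The 9×27 boundary matrix has rank 8 and Smith normal form diag(1,1,1,1,1,1,1,1).

∂_2: C_2 → C_1 acts by ∂[p,q,r] = [q,r] − [p,r] + [p,q]. For instance
  ∂acf = cf − af + ac,
  ∂cei = ei − ci + ce.
The resulting 27×18 matrix has rank 18, and its Smith normal form has invariant factors (1,1,1,1,1,1,1,1,1,1,1,1,1,1,1,1,1,2).

Now H_k = ker ∂_k / im ∂_{k+1}, so:

  H_0: rank C_0 − rank ∂_1 = 9 − 8 = 1, and the invariant factors of ∂_1 are all 1, so H_0 = Z.

(K is a triangulation of the Klein bottle.)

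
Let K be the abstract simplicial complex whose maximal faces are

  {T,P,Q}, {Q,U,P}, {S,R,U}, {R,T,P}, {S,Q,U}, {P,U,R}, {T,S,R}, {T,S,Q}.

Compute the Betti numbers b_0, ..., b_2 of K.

Order the vertices as P < Q < R < S < T < U. Listing each simplex with vertices in this order, K has dimension 2 with simplices:

  0-simplices (6): P, Q, R, S, T, U
  1-simplices (12): PQ, PR, PT, PU, QS, QT, QU, RS, RT, RU, ST, SU
  2-simplices (8): PQT, PQU, PRT, PRU, QST, QSU, RST, RSU

giving chain groups C_0 ≅ Z^6, C_1 ≅ Z^12, C_2 ≅ Z^8.

The boundary map ∂_1: C_1 → C_0 sends each edge [p,q] (with p < q) to q − p. For instance
  ∂QT = T − Q.
The resulting 6×12 matrix has rank 5, and its Smith normal form has invariant factors (1,1,1,1,1).

The boundary map ∂_2: C_2 → C_1 maps a triangle to the signed sum of its edges. For instance
  ∂RST = ST − RT + RS,
  ∂RSU = SU − RU + RS.
This gives a 12×8 integer matrix of rank 7; reducing to Smith normal form yields diagonal entries (1,1,1,1,1,1,1).

Reading off H_k = ker ∂_k / im ∂_{k+1}:

  H_0: rank C_0 − rank ∂_1 = 6 − 5 = 1, and the invariant factors of ∂_1 are all 1, so H_0 ≅ Z.
  H_1: rank ker ∂_1 − rank ∂_2 = (12 − 5) − 7 = 0, and the invariant factors of ∂_2 are all 1, so H_1 ≅ 0.
  H_2: rank ker ∂_2 − rank ∂_3 = (8 − 7) − 0 = 1, and there is no ∂_3, so H_2 ≅ Z.

(K is a triangulation of the 2-sphere S^2.)

Hence the Betti numbers are b_0 = 1, b_1 = 0, b_2 = 1.

b_0 = 1, b_1 = 0, b_2 = 1.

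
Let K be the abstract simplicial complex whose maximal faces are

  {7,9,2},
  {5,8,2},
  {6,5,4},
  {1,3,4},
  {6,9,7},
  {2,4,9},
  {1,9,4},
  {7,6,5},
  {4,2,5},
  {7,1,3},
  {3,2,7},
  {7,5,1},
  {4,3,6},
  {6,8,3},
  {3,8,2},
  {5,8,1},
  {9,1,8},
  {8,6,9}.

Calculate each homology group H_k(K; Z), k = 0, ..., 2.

H_0 = Z,  H_1 = Z^2,  H_2 = Z.

Fix the vertex order 1 < 2 < 3 < 4 < 5 < 6 < 7 < 8 < 9 and write every simplex with vertices in increasing order. Then dim K = 2 and the simplices of K are:

  0-simplices (9): [1], [2], [3], [4], [5], [6], [7], [8], [9]
  1-simplices (27): (27 of them)
  2-simplices (18): [1,3,4], [1,3,7], [1,4,9], [1,5,7], [1,5,8], [1,8,9], [2,3,7], [2,3,8], [2,4,5], [2,4,9], [2,5,8], [2,7,9], [3,4,6], [3,6,8], [4,5,6], [5,6,7], [6,7,9], [6,8,9]

Hence C_0 ≅ Z^9, C_1 ≅ Z^27, C_2 ≅ Z^18.

The boundary map ∂_1: C_1 → C_0 sends each edge [p,q] (with p < q) to q − p. For instance
  ∂[6,8] = [8] − [6].
The resulting 9×27 matrix has rank 8, and its Smith normal form has invariant factors (1,1,1,1,1,1,1,1).

The boundary map ∂_2: C_2 → C_1 maps a triangle to the signed sum of its edges. For instance
  ∂[1,3,7] = [3,7] − [1,7] + [1,3],
  ∂[3,6,8] = [6,8] − [3,8] + [3,6].
The 27×18 boundary matrix has rank 17 and Smith normal form diag(1,1,1,1,1,1,1,1,1,1,1,1,1,1,1,1,1).

Reading off H_k = ker ∂_k / im ∂_{k+1}:

  H_0: rank C_0 − rank ∂_1 = 9 − 8 = 1, and the invariant factors of ∂_1 are all 1, so H_0 ≅ Z.
  H_1: rank ker ∂_1 − rank ∂_2 = (27 − 8) − 17 = 2, and the invariant factors of ∂_2 are all 1, so H_1 ≅ Z^2.
  H_2: rank ker ∂_2 − rank ∂_3 = (18 − 17) − 0 = 1, and there is no ∂_3, so H_2 ≅ Z.

(K is a triangulation of the torus T^2.)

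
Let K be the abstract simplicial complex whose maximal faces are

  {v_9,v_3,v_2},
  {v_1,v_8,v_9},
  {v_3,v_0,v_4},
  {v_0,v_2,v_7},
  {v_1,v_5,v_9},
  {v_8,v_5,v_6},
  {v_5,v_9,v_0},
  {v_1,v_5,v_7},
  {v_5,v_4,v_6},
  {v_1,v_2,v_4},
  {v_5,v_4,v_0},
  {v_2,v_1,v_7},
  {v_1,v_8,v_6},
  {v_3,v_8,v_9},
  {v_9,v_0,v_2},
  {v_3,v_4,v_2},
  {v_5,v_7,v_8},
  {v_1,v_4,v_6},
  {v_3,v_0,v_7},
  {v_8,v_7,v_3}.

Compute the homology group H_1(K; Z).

K has 10 vertices, 30 edges, 20 triangles.
rank ∂_1 = 9, rank ∂_2 = 20 ⇒ b_1 = 30 − 9 − 20 = 1; ∂_2 has invariant factor(s) [2] giving torsion. So H_1 = Z ⊕ Z_2.

H_1 ≅ Z ⊕ Z_2.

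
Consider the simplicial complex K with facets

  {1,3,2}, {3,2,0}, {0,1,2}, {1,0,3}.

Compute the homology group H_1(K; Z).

H_1 ≅ 0.

We work with the vertex ordering 0 < 1 < 2 < 3. The simplices of K, each written with vertices in increasing order, are:

  0-simplices (4): [0], [1], [2], [3]
  1-simplices (6): [0,1], [0,2], [0,3], [1,2], [1,3], [2,3]
  2-simplices (4): [0,1,2], [0,1,3], [0,2,3], [1,2,3]

Hence C_0 ≅ Z^4, C_1 ≅ Z^6, C_2 ≅ Z^4.

Boundary ∂_1: C_1 → C_0 sends each edge [p,q] (with p < q) to q − p. For instance
  ∂[0,1] = [1] − [0].
The 4×6 boundary matrix has rank 3 and Smith normal form diag(1,1,1).

∂_2: C_2 → C_1 acts by ∂[p,q,r] = [q,r] − [p,r] + [p,q]. For instance
  ∂[0,1,3] = [1,3] − [0,3] + [0,1],
  ∂[0,1,2] = [1,2] − [0,2] + [0,1].
This gives a 6×4 integer matrix of rank 3; reducing to Smith normal form yields diagonal entries (1,1,1).

Now H_k = ker ∂_k / im ∂_{k+1}, so:

  H_1: rank ker ∂_1 − rank ∂_2 = (6 − 3) − 3 = 0, and the invariant factors of ∂_2 are all 1, so H_1 ≅ 0.

(K is a triangulation of the 2-sphere S^2.)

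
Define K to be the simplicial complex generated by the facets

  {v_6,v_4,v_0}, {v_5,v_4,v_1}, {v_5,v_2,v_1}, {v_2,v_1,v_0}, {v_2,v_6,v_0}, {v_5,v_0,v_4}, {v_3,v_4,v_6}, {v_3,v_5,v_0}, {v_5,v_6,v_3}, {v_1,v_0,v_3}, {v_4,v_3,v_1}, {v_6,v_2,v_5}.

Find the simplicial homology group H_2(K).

Order the vertices as v_0 < v_1 < v_2 < v_3 < v_4 < v_5 < v_6. Listing each simplex with vertices in this order, K has dimension 2 with simplices:

  0-simplices (7): [v_0], [v_1], [v_2], [v_3], [v_4], [v_5], [v_6]
  1-simplices (18): (18 of them)
  2-simplices (12): (12 of them)

giving chain groups C_0 ≅ Z^7, C_1 ≅ Z^18, C_2 ≅ Z^12.

The boundary map ∂_1: C_1 → C_0 sends each edge [p,q] (with p < q) to q − p.
The resulting 7×18 matrix has rank 6, and its Smith normal form has invariant factors (1,1,1,1,1,1).

∂_2: C_2 → C_1 sends each 2-simplex [p,q,r] to [q,r] − [p,r] + [p,q]. For instance
  ∂[v_0,v_4,v_5] = [v_4,v_5] − [v_0,v_5] + [v_0,v_4],
  ∂[v_2,v_5,v_6] = [v_5,v_6] − [v_2,v_6] + [v_2,v_5].
As a 18×12 matrix over Z this has rank 12, with invariant factors (1,1,1,1,1,1,1,1,1,1,1,2).

Computing H_k = (kernel of ∂_k) / (image of ∂_{k+1}):

  H_2: rank ker ∂_2 − rank ∂_3 = (12 − 12) − 0 = 0, and there is no ∂_3, so H_2 = 0.

(K is a triangulation of the real projective plane RP^2.)

H_2 ≅ 0.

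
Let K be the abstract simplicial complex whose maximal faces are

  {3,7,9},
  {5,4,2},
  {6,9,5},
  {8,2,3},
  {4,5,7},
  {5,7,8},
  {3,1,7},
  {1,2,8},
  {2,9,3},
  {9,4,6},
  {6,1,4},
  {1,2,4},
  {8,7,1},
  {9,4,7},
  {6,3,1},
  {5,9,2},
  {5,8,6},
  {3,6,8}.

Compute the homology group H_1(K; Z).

H_1 ≅ Z × Z/2.

Fix the vertex order 1 < 2 < 3 < 4 < 5 < 6 < 7 < 8 < 9 and write every simplex with vertices in increasing order. Then dim K = 2 and the simplices of K are:

  0-simplices (9): [1], [2], [3], [4], [5], [6], [7], [8], [9]
  1-simplices (27): (27 of them)
  2-simplices (18): [1,2,4], [1,2,8], [1,3,6], [1,3,7], [1,4,6], [1,7,8], [2,3,8], [2,3,9], [2,4,5], [2,5,9], [3,6,8], [3,7,9], [4,5,7], [4,6,9], [4,7,9], [5,6,8], [5,6,9], [5,7,8]

giving chain groups C_0 ≅ Z^9, C_1 ≅ Z^27, C_2 ≅ Z^18.

The boundary map ∂_1: C_1 → C_0 sends each edge [p,q] (with p < q) to q − p.
This gives a 9×27 integer matrix of rank 8; reducing to Smith normal form yields diagonal entries (1,1,1,1,1,1,1,1).

Boundary ∂_2: C_2 → C_1 maps a triangle to the signed sum of its edges. For instance
  ∂[2,3,9] = [3,9] − [2,9] + [2,3],
  ∂[4,6,9] = [6,9] − [4,9] + [4,6].
The 27×18 boundary matrix has rank 18 and Smith normal form diag(1,1,1,1,1,1,1,1,1,1,1,1,1,1,1,1,1,2).

From H_k ≅ ker(∂_k) / im(∂_{k+1}) we obtain:

  H_1: rank ker ∂_1 − rank ∂_2 = (27 − 8) − 18 = 1, and ∂_2 has invariant factor 2 > 1, so H_1 ≅ Z × Z/2.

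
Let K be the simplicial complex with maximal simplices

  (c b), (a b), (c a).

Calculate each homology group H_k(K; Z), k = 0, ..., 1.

H_0 = Z,  H_1 = Z.

Fix the vertex order a < b < c and write every simplex with vertices in increasing order. Then dim K = 1 and the simplices of K are:

  0-simplices (3): a, b, c
  1-simplices (3): ab, ac, bc

giving chain groups C_0 ≅ Z^3, C_1 ≅ Z^3.

∂_1: C_1 → C_0 is given by ∂[p,q] = [q] − [p]. For instance
  ∂ac = c − a.
As a 3×3 matrix over Z this has rank 2, with invariant factors (1,1).

Now H_k = ker ∂_k / im ∂_{k+1}, so:

  H_0: rank C_0 − rank ∂_1 = 3 − 2 = 1, and the invariant factors of ∂_1 are all 1, so H_0 ≅ Z.
  H_1: rank ker ∂_1 − rank ∂_2 = (3 − 2) − 0 = 1, and there is no ∂_2, so H_1 ≅ Z.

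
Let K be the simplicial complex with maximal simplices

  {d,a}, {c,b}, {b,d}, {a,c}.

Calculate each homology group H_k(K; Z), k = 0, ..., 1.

We work with the vertex ordering a < b < c < d. The simplices of K, each written with vertices in increasing order, are:

  0-simplices (4): a, b, c, d
  1-simplices (4): ac, ad, bc, bd

Hence C_0 ≅ Z^4, C_1 ≅ Z^4.

∂_1: C_1 → C_0 sends each edge [p,q] (with p < q) to q − p.
This gives a 4×4 integer matrix of rank 3; reducing to Smith normal form yields diagonal entries (1,1,1).

Reading off H_k = ker ∂_k / im ∂_{k+1}:

  H_0: rank C_0 − rank ∂_1 = 4 − 3 = 1, and the invariant factors of ∂_1 are all 1, so H_0 ≅ Z.
  H_1: rank ker ∂_1 − rank ∂_2 = (4 − 3) − 0 = 1, and there is no ∂_2, so H_1 ≅ Z.

As a check, the Euler characteristic is 4 − 4 = 0, which agrees with 1 − 1 = 0.
(K is a triangulation of the circle S^1.)

H_0 = Z,  H_1 = Z.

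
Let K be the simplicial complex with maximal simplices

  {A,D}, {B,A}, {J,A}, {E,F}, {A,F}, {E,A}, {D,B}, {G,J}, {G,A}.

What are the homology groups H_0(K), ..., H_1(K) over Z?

We work with the vertex ordering A < B < D < E < F < G < J. The simplices of K, each written with vertices in increasing order, are:

  0-simplices (7): A, B, D, E, F, G, J
  1-simplices (9): AB, AD, AE, AF, AG, AJ, BD, EF, GJ

so the chain groups are C_0 ≅ Z^7, C_1 ≅ Z^9.

The boundary map ∂_1: C_1 → C_0 maps an edge to its endpoints' difference, ∂[p,q] = q − p. For instance
  ∂AD = D − A.
This gives a 7×9 integer matrix of rank 6; reducing to Smith normal form yields diagonal entries (1,1,1,1,1,1).

Reading off H_k = ker ∂_k / im ∂_{k+1}:

  H_0: rank C_0 − rank ∂_1 = 7 − 6 = 1, and the invariant factors of ∂_1 are all 1, so H_0 ≅ Z.
  H_1: rank ker ∂_1 − rank ∂_2 = (9 − 6) − 0 = 3, and there is no ∂_2, so H_1 ≅ Z^3.

H_0 = Z,  H_1 = Z^3.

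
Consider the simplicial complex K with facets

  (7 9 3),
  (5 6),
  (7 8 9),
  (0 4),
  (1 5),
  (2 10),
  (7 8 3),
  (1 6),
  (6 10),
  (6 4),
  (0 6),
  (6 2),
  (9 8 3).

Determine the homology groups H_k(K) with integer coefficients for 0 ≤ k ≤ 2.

H_0 = Z^2,  H_1 = Z^3,  H_2 = Z.

We work with the vertex ordering 0 < 1 < 2 < 3 < 4 < 5 < 6 < 7 < 8 < 9 < 10. The simplices of K, each written with vertices in increasing order, are:

  0-simplices (11): [0], [1], [2], [3], [4], [5], [6], [7], [8], [9], [10]
  1-simplices (15): [0,4], [0,6], [1,5], [1,6], [2,6], [2,10], [3,7], [3,8], [3,9], [4,6], [5,6], [6,10], [7,8], [7,9], [8,9]
  2-simplices (4): [3,7,8], [3,7,9], [3,8,9], [7,8,9]

so the chain groups are C_0 ≅ Z^11, C_1 ≅ Z^15, C_2 ≅ Z^4.

Boundary ∂_1: C_1 → C_0 sends each edge [p,q] (with p < q) to q − p. For instance
  ∂[0,6] = [6] − [0].
This gives a 11×15 integer matrix of rank 9; reducing to Smith normal form yields diagonal entries (1,1,1,1,1,1,1,1,1).

The boundary map ∂_2: C_2 → C_1 sends each 2-simplex [p,q,r] to [q,r] − [p,r] + [p,q]. For instance
  ∂[3,8,9] = [8,9] − [3,9] + [3,8],
  ∂[3,7,9] = [7,9] − [3,9] + [3,7].
This gives a 15×4 integer matrix of rank 3; reducing to Smith normal form yields diagonal entries (1,1,1).

Reading off H_k = ker ∂_k / im ∂_{k+1}:

  H_0: rank C_0 − rank ∂_1 = 11 − 9 = 2, and the invariant factors of ∂_1 are all 1, so H_0 ≅ Z^2.
  H_1: rank ker ∂_1 − rank ∂_2 = (15 − 9) − 3 = 3, and the invariant factors of ∂_2 are all 1, so H_1 ≅ Z^3.
  H_2: rank ker ∂_2 − rank ∂_3 = (4 − 3) − 0 = 1, and there is no ∂_3, so H_2 ≅ Z.

As a check, the Euler characteristic is 11 − 15 + 4 = 0, which agrees with 2 − 3 + 1 = 0.
(K is a triangulation of the disjoint union of a wedge of 3 circles and the 2-sphere S^2.)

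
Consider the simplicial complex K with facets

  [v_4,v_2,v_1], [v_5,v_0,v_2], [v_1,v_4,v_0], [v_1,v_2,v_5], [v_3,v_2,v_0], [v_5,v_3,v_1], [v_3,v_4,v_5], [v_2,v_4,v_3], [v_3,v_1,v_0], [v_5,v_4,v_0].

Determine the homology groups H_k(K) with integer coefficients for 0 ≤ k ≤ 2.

Order the vertices as v_0 < v_1 < v_2 < v_3 < v_4 < v_5. Listing each simplex with vertices in this order, K has dimension 2 with simplices:

  0-simplices (6): [v_0], [v_1], [v_2], [v_3], [v_4], [v_5]
  1-simplices (15): (15 of them)
  2-simplices (10): [v_0,v_1,v_3], [v_0,v_1,v_4], [v_0,v_2,v_3], [v_0,v_2,v_5], [v_0,v_4,v_5], [v_1,v_2,v_4], [v_1,v_2,v_5], [v_1,v_3,v_5], [v_2,v_3,v_4], [v_3,v_4,v_5]

Hence C_0 ≅ Z^6, C_1 ≅ Z^15, C_2 ≅ Z^10.

∂_1: C_1 → C_0 sends each edge [p,q] (with p < q) to q − p. For instance
  ∂[v_1,v_5] = [v_5] − [v_1].
The resulting 6×15 matrix has rank 5, and its Smith normal form has invariant factors (1,1,1,1,1).

The boundary map ∂_2: C_2 → C_1 maps a triangle to the signed sum of its edges. For instance
  ∂[v_3,v_4,v_5] = [v_4,v_5] − [v_3,v_5] + [v_3,v_4],
  ∂[v_0,v_4,v_5] = [v_4,v_5] − [v_0,v_5] + [v_0,v_4].
This gives a 15×10 integer matrix of rank 10; reducing to Smith normal form yields diagonal entries (1,1,1,1,1,1,1,1,1,2).

Computing H_k = (kernel of ∂_k) / (image of ∂_{k+1}):

  H_0: rank C_0 − rank ∂_1 = 6 − 5 = 1, and the invariant factors of ∂_1 are all 1, so H_0 ≅ Z.
  H_1: rank ker ∂_1 − rank ∂_2 = (15 − 5) − 10 = 0, and ∂_2 has invariant factor 2 > 1, so H_1 ≅ Z/2.
  H_2: rank ker ∂_2 − rank ∂_3 = (10 − 10) − 0 = 0, and there is no ∂_3, so H_2 ≅ 0.

H_0 = Z,  H_1 = Z/2,  H_2 = 0.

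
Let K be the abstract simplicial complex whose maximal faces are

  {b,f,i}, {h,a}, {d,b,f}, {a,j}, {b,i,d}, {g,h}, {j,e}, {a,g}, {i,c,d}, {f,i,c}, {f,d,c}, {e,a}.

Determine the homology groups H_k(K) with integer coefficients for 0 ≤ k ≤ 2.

Fix the vertex order a < b < c < d < e < f < g < h < i < j and write every simplex with vertices in increasing order. Then dim K = 2 and the simplices of K are:

  0-simplices (10): a, b, c, d, e, f, g, h, i, j
  1-simplices (15): ae, ag, ah, aj, bd, bf, bi, cd, cf, ci, df, di, ej, fi, gh
  2-simplices (6): bdf, bdi, bfi, cdf, cdi, cfi

Hence C_0 ≅ Z^10, C_1 ≅ Z^15, C_2 ≅ Z^6.

Boundary ∂_1: C_1 → C_0 is given by ∂[p,q] = [q] − [p]. For instance
  ∂ae = e − a.
As a 10×15 matrix over Z this has rank 8, with invariant factors (1,1,1,1,1,1,1,1).

Boundary ∂_2: C_2 → C_1 maps a triangle to the signed sum of its edges. For instance
  ∂cdf = df − cf + cd,
  ∂cdi = di − ci + cd.
The 15×6 boundary matrix has rank 5 and Smith normal form diag(1,1,1,1,1).

Now H_k = ker ∂_k / im ∂_{k+1}, so:

  H_0: rank C_0 − rank ∂_1 = 10 − 8 = 2, and the invariant factors of ∂_1 are all 1, so H_0 = Z^2.
  H_1: rank ker ∂_1 − rank ∂_2 = (15 − 8) − 5 = 2, and the invariant factors of ∂_2 are all 1, so H_1 = Z^2.
  H_2: rank ker ∂_2 − rank ∂_3 = (6 − 5) − 0 = 1, and there is no ∂_3, so H_2 = Z.

H_0 ≅ Z^2,  H_1 ≅ Z^2,  H_2 ≅ Z.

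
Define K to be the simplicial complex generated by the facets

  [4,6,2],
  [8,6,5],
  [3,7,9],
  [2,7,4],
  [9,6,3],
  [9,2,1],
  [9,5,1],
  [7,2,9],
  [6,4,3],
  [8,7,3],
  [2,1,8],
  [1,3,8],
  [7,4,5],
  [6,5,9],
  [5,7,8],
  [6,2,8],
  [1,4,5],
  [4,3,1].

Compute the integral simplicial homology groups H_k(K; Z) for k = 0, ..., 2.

H_0 ≅ Z,  H_1 ≅ Z^2,  H_2 ≅ Z.

Order the vertices as 1 < 2 < 3 < 4 < 5 < 6 < 7 < 8 < 9. Listing each simplex with vertices in this order, K has dimension 2 with simplices:

  0-simplices (9): [1], [2], [3], [4], [5], [6], [7], [8], [9]
  1-simplices (27): (27 of them)
  2-simplices (18): [1,2,8], [1,2,9], [1,3,4], [1,3,8], [1,4,5], [1,5,9], [2,4,6], [2,4,7], [2,6,8], [2,7,9], [3,4,6], [3,6,9], [3,7,8], [3,7,9], [4,5,7], [5,6,8], [5,6,9], [5,7,8]

Hence C_0 ≅ Z^9, C_1 ≅ Z^27, C_2 ≅ Z^18.

∂_1: C_1 → C_0 maps an edge to its endpoints' difference, ∂[p,q] = q − p.
The resulting 9×27 matrix has rank 8, and its Smith normal form has invariant factors (1,1,1,1,1,1,1,1).

Boundary ∂_2: C_2 → C_1 acts by ∂[p,q,r] = [q,r] − [p,r] + [p,q]. For instance
  ∂[2,7,9] = [7,9] − [2,9] + [2,7],
  ∂[3,6,9] = [6,9] − [3,9] + [3,6].
The 27×18 boundary matrix has rank 17 and Smith normal form diag(1,1,1,1,1,1,1,1,1,1,1,1,1,1,1,1,1).

Now H_k = ker ∂_k / im ∂_{k+1}, so:

  H_0: rank C_0 − rank ∂_1 = 9 − 8 = 1, and the invariant factors of ∂_1 are all 1, so H_0 = Z.
  H_1: rank ker ∂_1 − rank ∂_2 = (27 − 8) − 17 = 2, and the invariant factors of ∂_2 are all 1, so H_1 = Z^2.
  H_2: rank ker ∂_2 − rank ∂_3 = (18 − 17) − 0 = 1, and there is no ∂_3, so H_2 = Z.

As a check, the Euler characteristic is 9 − 27 + 18 = 0, which agrees with 1 − 2 + 1 = 0.
(K is a triangulation of the torus T^2.)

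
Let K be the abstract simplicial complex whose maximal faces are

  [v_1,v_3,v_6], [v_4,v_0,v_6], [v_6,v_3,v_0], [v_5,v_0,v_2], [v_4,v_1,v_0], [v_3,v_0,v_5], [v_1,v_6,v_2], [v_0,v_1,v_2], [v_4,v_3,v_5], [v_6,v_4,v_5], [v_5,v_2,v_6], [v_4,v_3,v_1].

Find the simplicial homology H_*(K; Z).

H_0 ≅ Z,  H_1 ≅ Z/2Z,  H_2 = 0.

Fix the vertex order v_0 < v_1 < v_2 < v_3 < v_4 < v_5 < v_6 and write every simplex with vertices in increasing order. Then dim K = 2 and the simplices of K are:

  0-simplices (7): [v_0], [v_1], [v_2], [v_3], [v_4], [v_5], [v_6]
  1-simplices (18): (18 of them)
  2-simplices (12): (12 of them)

so the chain groups are C_0 ≅ Z^7, C_1 ≅ Z^18, C_2 ≅ Z^12.

∂_1: C_1 → C_0 sends each edge [p,q] (with p < q) to q − p. For instance
  ∂[v_2,v_6] = [v_6] − [v_2].
The 7×18 boundary matrix has rank 6 and Smith normal form diag(1,1,1,1,1,1).

∂_2: C_2 → C_1 sends each 2-simplex [p,q,r] to [q,r] − [p,r] + [p,q]. For instance
  ∂[v_0,v_3,v_6] = [v_3,v_6] − [v_0,v_6] + [v_0,v_3],
  ∂[v_0,v_1,v_2] = [v_1,v_2] − [v_0,v_2] + [v_0,v_1].
This gives a 18×12 integer matrix of rank 12; reducing to Smith normal form yields diagonal entries (1,1,1,1,1,1,1,1,1,1,1,2).

Now H_k = ker ∂_k / im ∂_{k+1}, so:

  H_0: rank C_0 − rank ∂_1 = 7 − 6 = 1, and the invariant factors of ∂_1 are all 1, so H_0 ≅ Z.
  H_1: rank ker ∂_1 − rank ∂_2 = (18 − 6) − 12 = 0, and ∂_2 has invariant factor 2 > 1, so H_1 ≅ Z/2Z.
  H_2: rank ker ∂_2 − rank ∂_3 = (12 − 12) − 0 = 0, and there is no ∂_3, so H_2 ≅ 0.

(K is a triangulation of the real projective plane RP^2.)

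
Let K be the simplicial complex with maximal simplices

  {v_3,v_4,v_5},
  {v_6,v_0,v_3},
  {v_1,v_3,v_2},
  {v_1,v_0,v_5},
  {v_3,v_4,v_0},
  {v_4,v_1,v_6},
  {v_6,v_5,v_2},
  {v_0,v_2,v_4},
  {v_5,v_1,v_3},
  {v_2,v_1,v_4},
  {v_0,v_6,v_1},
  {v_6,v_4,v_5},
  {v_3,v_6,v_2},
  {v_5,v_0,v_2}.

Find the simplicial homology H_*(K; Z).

Fix the vertex order v_0 < v_1 < v_2 < v_3 < v_4 < v_5 < v_6 and write every simplex with vertices in increasing order. Then dim K = 2 and the simplices of K are:

  0-simplices (7): [v_0], [v_1], [v_2], [v_3], [v_4], [v_5], [v_6]
  1-simplices (21): (21 of them)
  2-simplices (14): (14 of them)

so the chain groups are C_0 ≅ Z^7, C_1 ≅ Z^21, C_2 ≅ Z^14.

∂_1: C_1 → C_0 is given by ∂[p,q] = [q] − [p]. For instance
  ∂[v_1,v_6] = [v_6] − [v_1].
As a 7×21 matrix over Z this has rank 6, with invariant factors (1,1,1,1,1,1).

Boundary ∂_2: C_2 → C_1 acts by ∂[p,q,r] = [q,r] − [p,r] + [p,q]. For instance
  ∂[v_0,v_2,v_5] = [v_2,v_5] − [v_0,v_5] + [v_0,v_2],
  ∂[v_1,v_3,v_5] = [v_3,v_5] − [v_1,v_5] + [v_1,v_3].
This gives a 21×14 integer matrix of rank 13; reducing to Smith normal form yields diagonal entries (1,1,1,1,1,1,1,1,1,1,1,1,1).

Reading off H_k = ker ∂_k / im ∂_{k+1}:

  H_0: rank C_0 − rank ∂_1 = 7 − 6 = 1, and the invariant factors of ∂_1 are all 1, so H_0 = Z.
  H_1: rank ker ∂_1 − rank ∂_2 = (21 − 6) − 13 = 2, and the invariant factors of ∂_2 are all 1, so H_1 = Z^2.
  H_2: rank ker ∂_2 − rank ∂_3 = (14 − 13) − 0 = 1, and there is no ∂_3, so H_2 = Z.

H_0 ≅ Z,  H_1 ≅ Z^2,  H_2 ≅ Z.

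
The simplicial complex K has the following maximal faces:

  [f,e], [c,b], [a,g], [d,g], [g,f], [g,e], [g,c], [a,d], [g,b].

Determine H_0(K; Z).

H_0 ≅ Z.

Take the total order a < b < c < d < e < f < g on the vertex set. Then K (dimension 1) consists of the simplices:

  0-simplices (7): a, b, c, d, e, f, g
  1-simplices (9): ad, ag, bc, bg, cg, dg, ef, eg, fg

Hence C_0 ≅ Z^7, C_1 ≅ Z^9.

Boundary ∂_1: C_1 → C_0 sends each edge [p,q] (with p < q) to q − p. For instance
  ∂bg = g − b.
As a 7×9 matrix over Z this has rank 6, with invariant factors (1,1,1,1,1,1).

From H_k ≅ ker(∂_k) / im(∂_{k+1}) we obtain:

  H_0: rank C_0 − rank ∂_1 = 7 − 6 = 1, and the invariant factors of ∂_1 are all 1, so H_0 ≅ Z.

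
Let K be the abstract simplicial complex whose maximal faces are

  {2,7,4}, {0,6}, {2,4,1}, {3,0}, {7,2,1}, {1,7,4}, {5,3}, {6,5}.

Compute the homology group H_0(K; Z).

H_0 ≅ Z^2.

K has 8 vertices, 10 edges, 4 triangles.
rank ∂_0 = 0, rank ∂_1 = 6 ⇒ b_0 = 8 − 0 − 6 = 2; all invariant factors of ∂_1 are 1 so no torsion. So H_0 = Z^2.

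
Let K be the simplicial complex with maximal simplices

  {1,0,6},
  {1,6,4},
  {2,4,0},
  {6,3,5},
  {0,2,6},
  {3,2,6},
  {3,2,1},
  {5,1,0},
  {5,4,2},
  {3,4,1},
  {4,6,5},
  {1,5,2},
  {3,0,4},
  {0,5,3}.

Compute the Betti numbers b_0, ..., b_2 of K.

Fix the vertex order 0 < 1 < 2 < 3 < 4 < 5 < 6 and write every simplex with vertices in increasing order. Then dim K = 2 and the simplices of K are:

  0-simplices (7): [0], [1], [2], [3], [4], [5], [6]
  1-simplices (21): [0,1], [0,2], [0,3], [0,4], [0,5], [0,6], [1,2], [1,3], [1,4], [1,5], [1,6], [2,3], [2,4], [2,5], [2,6], [3,4], [3,5], [3,6], [4,5], [4,6], [5,6]
  2-simplices (14): [0,1,5], [0,1,6], [0,2,4], [0,2,6], [0,3,4], [0,3,5], [1,2,3], [1,2,5], [1,3,4], [1,4,6], [2,3,6], [2,4,5], [3,5,6], [4,5,6]

giving chain groups C_0 ≅ Z^7, C_1 ≅ Z^21, C_2 ≅ Z^14.

The boundary map ∂_1: C_1 → C_0 is given by ∂[p,q] = [q] − [p].
The 7×21 boundary matrix has rank 6 and Smith normal form diag(1,1,1,1,1,1).

Boundary ∂_2: C_2 → C_1 maps a triangle to the signed sum of its edges. For instance
  ∂[0,2,6] = [2,6] − [0,6] + [0,2],
  ∂[0,3,4] = [3,4] − [0,4] + [0,3].
The resulting 21×14 matrix has rank 13, and its Smith normal form has invariant factors (1,1,1,1,1,1,1,1,1,1,1,1,1).

Now H_k = ker ∂_k / im ∂_{k+1}, so:

  H_0: rank C_0 − rank ∂_1 = 7 − 6 = 1, and the invariant factors of ∂_1 are all 1, so H_0 = Z.
  H_1: rank ker ∂_1 − rank ∂_2 = (21 − 6) − 13 = 2, and the invariant factors of ∂_2 are all 1, so H_1 = Z^2.
  H_2: rank ker ∂_2 − rank ∂_3 = (14 − 13) − 0 = 1, and there is no ∂_3, so H_2 = Z.

Hence the Betti numbers are b_0 = 1, b_1 = 2, b_2 = 1.

b_0 = 1, b_1 = 2, b_2 = 1.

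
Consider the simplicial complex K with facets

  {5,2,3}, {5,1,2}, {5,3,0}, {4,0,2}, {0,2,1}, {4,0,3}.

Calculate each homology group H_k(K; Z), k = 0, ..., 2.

H_0 ≅ Z,  H_1 ≅ Z,  H_2 = 0.

Take the total order 0 < 1 < 2 < 3 < 4 < 5 on the vertex set. Then K (dimension 2) consists of the simplices:

  0-simplices (6): [0], [1], [2], [3], [4], [5]
  1-simplices (12): [0,1], [0,2], [0,3], [0,4], [0,5], [1,2], [1,5], [2,3], [2,4], [2,5], [3,4], [3,5]
  2-simplices (6): [0,1,2], [0,2,4], [0,3,4], [0,3,5], [1,2,5], [2,3,5]

so the chain groups are C_0 ≅ Z^6, C_1 ≅ Z^12, C_2 ≅ Z^6.

∂_1: C_1 → C_0 is given by ∂[p,q] = [q] − [p]. For instance
  ∂[1,5] = [5] − [1].
The resulting 6×12 matrix has rank 5, and its Smith normal form has invariant factors (1,1,1,1,1).

The boundary map ∂_2: C_2 → C_1 acts by ∂[p,q,r] = [q,r] − [p,r] + [p,q]. For instance
  ∂[0,3,4] = [3,4] − [0,4] + [0,3],
  ∂[0,1,2] = [1,2] − [0,2] + [0,1].
The resulting 12×6 matrix has rank 6, and its Smith normal form has invariant factors (1,1,1,1,1,1).

Reading off H_k = ker ∂_k / im ∂_{k+1}:

  H_0: rank C_0 − rank ∂_1 = 6 − 5 = 1, and the invariant factors of ∂_1 are all 1, so H_0 = Z.
  H_1: rank ker ∂_1 − rank ∂_2 = (12 − 5) − 6 = 1, and the invariant factors of ∂_2 are all 1, so H_1 = Z.
  H_2: rank ker ∂_2 − rank ∂_3 = (6 − 6) − 0 = 0, and there is no ∂_3, so H_2 = 0.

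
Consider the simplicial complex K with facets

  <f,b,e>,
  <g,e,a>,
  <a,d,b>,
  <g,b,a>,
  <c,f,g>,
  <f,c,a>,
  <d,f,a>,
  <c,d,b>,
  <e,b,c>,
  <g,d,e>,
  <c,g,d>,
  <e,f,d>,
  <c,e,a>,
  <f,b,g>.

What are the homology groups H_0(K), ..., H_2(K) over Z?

Order the vertices as a < b < c < d < e < f < g. Listing each simplex with vertices in this order, K has dimension 2 with simplices:

  0-simplices (7): a, b, c, d, e, f, g
  1-simplices (21): ab, ac, ad, ae, af, ag, bc, bd, be, bf, bg, cd, ce, cf, cg, de, df, dg, ef, eg, fg
  2-simplices (14): abd, abg, ace, acf, adf, aeg, bcd, bce, bef, bfg, cdg, cfg, def, deg

Hence C_0 ≅ Z^7, C_1 ≅ Z^21, C_2 ≅ Z^14.

∂_1: C_1 → C_0 sends each edge [p,q] (with p < q) to q − p. For instance
  ∂de = e − d.
As a 7×21 matrix over Z this has rank 6, with invariant factors (1,1,1,1,1,1).

The boundary map ∂_2: C_2 → C_1 acts by ∂[p,q,r] = [q,r] − [p,r] + [p,q]. For instance
  ∂abd = bd − ad + ab,
  ∂cfg = fg − cg + cf.
The 21×14 boundary matrix has rank 13 and Smith normal form diag(1,1,1,1,1,1,1,1,1,1,1,1,1).

Reading off H_k = ker ∂_k / im ∂_{k+1}:

  H_0: rank C_0 − rank ∂_1 = 7 − 6 = 1, and the invariant factors of ∂_1 are all 1, so H_0 = Z.
  H_1: rank ker ∂_1 − rank ∂_2 = (21 − 6) − 13 = 2, and the invariant factors of ∂_2 are all 1, so H_1 = Z^2.
  H_2: rank ker ∂_2 − rank ∂_3 = (14 − 13) − 0 = 1, and there is no ∂_3, so H_2 = Z.

H_0 = Z,  H_1 = Z^2,  H_2 = Z.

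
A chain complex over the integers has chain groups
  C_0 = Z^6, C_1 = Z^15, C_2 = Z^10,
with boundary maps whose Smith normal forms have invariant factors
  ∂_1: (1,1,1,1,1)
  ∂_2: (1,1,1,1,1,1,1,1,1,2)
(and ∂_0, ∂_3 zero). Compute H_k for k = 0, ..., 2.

H_0: b_0 = 6 − 0 − 5 = 1; torsion from ∂_1 factors > 1: none. So H_0 = Z.
H_1: b_1 = 15 − 5 − 10 = 0; torsion from ∂_2 factors > 1: [2]. So H_1 = Z/2.
H_2: b_2 = 10 − 10 − 0 = 0; torsion from ∂_3 factors > 1: none. So H_2 = 0.

H_0 = Z,  H_1 = Z/2,  H_2 = 0.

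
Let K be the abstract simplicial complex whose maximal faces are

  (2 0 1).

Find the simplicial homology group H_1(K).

H_1 ≅ 0.

Fix the vertex order 0 < 1 < 2 and write every simplex with vertices in increasing order. Then dim K = 2 and the simplices of K are:

  0-simplices (3): [0], [1], [2]
  1-simplices (3): [0,1], [0,2], [1,2]
  2-simplices (1): [0,1,2]

Hence C_0 ≅ Z^3, C_1 ≅ Z^3, C_2 ≅ Z^1.

∂_1: C_1 → C_0 sends each edge [p,q] (with p < q) to q − p. For instance
  ∂[1,2] = [2] − [1].
The 3×3 boundary matrix has rank 2 and Smith normal form diag(1,1).

Boundary ∂_2: C_2 → C_1 acts by ∂[p,q,r] = [q,r] − [p,r] + [p,q]. For instance
  ∂[0,1,2] = [1,2] − [0,2] + [0,1].
This gives a 3×1 integer matrix of rank 1; reducing to Smith normal form yields diagonal entries (1).

Reading off H_k = ker ∂_k / im ∂_{k+1}:

  H_1: rank ker ∂_1 − rank ∂_2 = (3 − 2) − 1 = 0, and the invariant factors of ∂_2 are all 1, so H_1 = 0.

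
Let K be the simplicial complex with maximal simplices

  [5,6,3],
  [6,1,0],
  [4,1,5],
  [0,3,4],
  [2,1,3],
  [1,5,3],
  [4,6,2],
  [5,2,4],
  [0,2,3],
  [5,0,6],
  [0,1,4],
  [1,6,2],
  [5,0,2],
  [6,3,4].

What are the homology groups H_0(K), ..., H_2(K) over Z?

H_0 ≅ Z,  H_1 ≅ Z^2,  H_2 ≅ Z.

Fix the vertex order 0 < 1 < 2 < 3 < 4 < 5 < 6 and write every simplex with vertices in increasing order. Then dim K = 2 and the simplices of K are:

  0-simplices (7): [0], [1], [2], [3], [4], [5], [6]
  1-simplices (21): [0,1], [0,2], [0,3], [0,4], [0,5], [0,6], [1,2], [1,3], [1,4], [1,5], [1,6], [2,3], [2,4], [2,5], [2,6], [3,4], [3,5], [3,6], [4,5], [4,6], [5,6]
  2-simplices (14): [0,1,4], [0,1,6], [0,2,3], [0,2,5], [0,3,4], [0,5,6], [1,2,3], [1,2,6], [1,3,5], [1,4,5], [2,4,5], [2,4,6], [3,4,6], [3,5,6]

Hence C_0 ≅ Z^7, C_1 ≅ Z^21, C_2 ≅ Z^14.

∂_1: C_1 → C_0 sends each edge [p,q] (with p < q) to q − p. For instance
  ∂[3,6] = [6] − [3].
This gives a 7×21 integer matrix of rank 6; reducing to Smith normal form yields diagonal entries (1,1,1,1,1,1).

The boundary map ∂_2: C_2 → C_1 maps a triangle to the signed sum of its edges. For instance
  ∂[0,1,4] = [1,4] − [0,4] + [0,1],
  ∂[1,2,6] = [2,6] − [1,6] + [1,2].
As a 21×14 matrix over Z this has rank 13, with invariant factors (1,1,1,1,1,1,1,1,1,1,1,1,1).

From H_k ≅ ker(∂_k) / im(∂_{k+1}) we obtain:

  H_0: rank C_0 − rank ∂_1 = 7 − 6 = 1, and the invariant factors of ∂_1 are all 1, so H_0 ≅ Z.
  H_1: rank ker ∂_1 − rank ∂_2 = (21 − 6) − 13 = 2, and the invariant factors of ∂_2 are all 1, so H_1 ≅ Z^2.
  H_2: rank ker ∂_2 − rank ∂_3 = (14 − 13) − 0 = 1, and there is no ∂_3, so H_2 ≅ Z.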